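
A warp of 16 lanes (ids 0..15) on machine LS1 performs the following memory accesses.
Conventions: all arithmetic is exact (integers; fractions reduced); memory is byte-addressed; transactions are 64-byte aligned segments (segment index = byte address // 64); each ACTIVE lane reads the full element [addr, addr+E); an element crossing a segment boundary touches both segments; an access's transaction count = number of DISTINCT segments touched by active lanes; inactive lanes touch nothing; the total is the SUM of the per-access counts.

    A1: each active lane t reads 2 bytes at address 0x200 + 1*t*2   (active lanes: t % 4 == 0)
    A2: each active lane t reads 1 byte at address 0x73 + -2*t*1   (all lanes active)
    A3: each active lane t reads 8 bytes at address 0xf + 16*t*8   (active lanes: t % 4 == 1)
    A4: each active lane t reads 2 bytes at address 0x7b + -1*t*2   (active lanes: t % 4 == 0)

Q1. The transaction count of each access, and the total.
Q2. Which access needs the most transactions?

A1: 1 transaction
A2: 1 transaction
A3: 4 transactions
A4: 1 transaction

Answer: 1,1,4,1; total 7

Answer: A3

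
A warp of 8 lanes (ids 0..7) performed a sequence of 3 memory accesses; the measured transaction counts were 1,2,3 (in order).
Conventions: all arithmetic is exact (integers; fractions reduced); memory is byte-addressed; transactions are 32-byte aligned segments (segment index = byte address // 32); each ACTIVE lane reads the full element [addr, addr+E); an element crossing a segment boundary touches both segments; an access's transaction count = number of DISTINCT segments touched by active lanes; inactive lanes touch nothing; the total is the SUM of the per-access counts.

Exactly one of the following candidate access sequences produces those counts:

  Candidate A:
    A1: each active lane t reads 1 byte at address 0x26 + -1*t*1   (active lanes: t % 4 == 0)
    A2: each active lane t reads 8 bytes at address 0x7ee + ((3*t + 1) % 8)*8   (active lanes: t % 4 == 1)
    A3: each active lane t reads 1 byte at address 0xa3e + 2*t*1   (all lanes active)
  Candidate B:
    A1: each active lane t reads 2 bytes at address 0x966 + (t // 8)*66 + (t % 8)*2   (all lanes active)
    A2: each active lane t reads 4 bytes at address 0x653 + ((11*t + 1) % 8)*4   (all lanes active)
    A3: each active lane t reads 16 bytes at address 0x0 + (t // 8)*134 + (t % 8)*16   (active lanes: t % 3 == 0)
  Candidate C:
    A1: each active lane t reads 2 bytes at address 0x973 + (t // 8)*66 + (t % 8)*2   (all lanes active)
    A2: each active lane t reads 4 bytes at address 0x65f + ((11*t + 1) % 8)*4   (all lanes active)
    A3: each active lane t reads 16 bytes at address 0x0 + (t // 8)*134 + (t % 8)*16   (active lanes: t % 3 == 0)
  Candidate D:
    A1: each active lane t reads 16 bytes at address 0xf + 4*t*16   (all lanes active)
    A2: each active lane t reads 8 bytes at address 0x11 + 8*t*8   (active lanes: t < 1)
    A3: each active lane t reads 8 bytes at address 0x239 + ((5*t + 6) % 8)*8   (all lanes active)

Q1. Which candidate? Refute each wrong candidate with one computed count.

A: A3 gives 2 transactions, not 3
C: A1 gives 2 transactions, not 1
D: A1 gives 8 transactions, not 1
B: all counts match (1,2,3)

Answer: B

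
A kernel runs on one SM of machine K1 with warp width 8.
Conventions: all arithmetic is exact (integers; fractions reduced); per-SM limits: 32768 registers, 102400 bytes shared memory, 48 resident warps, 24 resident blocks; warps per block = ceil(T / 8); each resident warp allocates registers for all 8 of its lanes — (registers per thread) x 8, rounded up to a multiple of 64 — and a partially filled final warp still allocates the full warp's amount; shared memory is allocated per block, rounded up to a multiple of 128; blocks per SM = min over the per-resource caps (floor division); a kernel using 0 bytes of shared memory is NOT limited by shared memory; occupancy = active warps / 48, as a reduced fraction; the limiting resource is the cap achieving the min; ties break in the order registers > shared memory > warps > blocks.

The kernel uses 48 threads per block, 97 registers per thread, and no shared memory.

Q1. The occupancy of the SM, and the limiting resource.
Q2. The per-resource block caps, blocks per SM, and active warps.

Answer: occupancy 3/4, limited by registers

registers: 6 blocks
shared memory: no limit (kernel uses none)
warps: 8 blocks
blocks: 24 blocks

Answer: 6 blocks, 36 active warps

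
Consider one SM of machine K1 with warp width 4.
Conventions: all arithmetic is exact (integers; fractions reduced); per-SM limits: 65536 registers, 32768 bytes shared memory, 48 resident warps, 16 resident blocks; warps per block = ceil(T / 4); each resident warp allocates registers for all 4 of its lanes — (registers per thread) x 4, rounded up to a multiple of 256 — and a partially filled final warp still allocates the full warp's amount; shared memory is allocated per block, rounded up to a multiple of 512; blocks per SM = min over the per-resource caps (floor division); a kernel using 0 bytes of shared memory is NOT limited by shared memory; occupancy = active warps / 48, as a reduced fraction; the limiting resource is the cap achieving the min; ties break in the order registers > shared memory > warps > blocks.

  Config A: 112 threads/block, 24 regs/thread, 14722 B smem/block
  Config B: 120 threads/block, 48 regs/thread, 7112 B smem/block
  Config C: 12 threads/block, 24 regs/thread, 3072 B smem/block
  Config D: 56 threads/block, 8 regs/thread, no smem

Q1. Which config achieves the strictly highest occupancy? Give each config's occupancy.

occupancies: A 7/12, B 5/8, C 5/8, D 7/8

Answer: D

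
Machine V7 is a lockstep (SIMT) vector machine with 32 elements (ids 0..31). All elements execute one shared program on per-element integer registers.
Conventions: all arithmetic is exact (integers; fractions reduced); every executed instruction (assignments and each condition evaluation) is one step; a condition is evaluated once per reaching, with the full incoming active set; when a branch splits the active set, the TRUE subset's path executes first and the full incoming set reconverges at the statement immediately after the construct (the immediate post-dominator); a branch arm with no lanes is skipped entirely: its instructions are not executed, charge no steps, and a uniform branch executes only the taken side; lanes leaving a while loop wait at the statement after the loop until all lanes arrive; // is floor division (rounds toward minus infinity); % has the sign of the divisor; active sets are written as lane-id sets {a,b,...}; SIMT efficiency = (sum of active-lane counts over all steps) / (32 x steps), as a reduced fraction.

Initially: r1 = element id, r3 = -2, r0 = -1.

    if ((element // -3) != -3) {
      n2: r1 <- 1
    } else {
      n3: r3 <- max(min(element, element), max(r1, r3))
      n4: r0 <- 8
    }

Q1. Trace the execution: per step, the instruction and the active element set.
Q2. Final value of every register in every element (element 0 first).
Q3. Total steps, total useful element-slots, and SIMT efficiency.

step 0: eval ((element // -3) != -3) {0,1,2,3,4,5,6,7,8,9,10,11,12,13,14,15,16,17,18,19,20,21,22,23,24,25,26,27,28,29,30,31}
step 1: r1 <- 1                      {0,1,2,3,4,5,6,10,11,12,13,14,15,16,17,18,19,20,21,22,23,24,25,26,27,28,29,30,31}
step 2: r3 <- max(min(element, element), max(r1, r3)) {7,8,9}
step 3: r0 <- 8                      {7,8,9}

Answer: 4 steps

r1: 1,1,1,1,1,1,1,7,8,9,1,1,1,1,1,1,1,1,1,1,1,1,1,1,1,1,1,1,1,1,1,1
r3: -2,-2,-2,-2,-2,-2,-2,7,8,9,-2,-2,-2,-2,-2,-2,-2,-2,-2,-2,-2,-2,-2,-2,-2,-2,-2,-2,-2,-2,-2,-2
r0: -1,-1,-1,-1,-1,-1,-1,8,8,8,-1,-1,-1,-1,-1,-1,-1,-1,-1,-1,-1,-1,-1,-1,-1,-1,-1,-1,-1,-1,-1,-1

steps = 4; useful = 67; efficiency = 67/128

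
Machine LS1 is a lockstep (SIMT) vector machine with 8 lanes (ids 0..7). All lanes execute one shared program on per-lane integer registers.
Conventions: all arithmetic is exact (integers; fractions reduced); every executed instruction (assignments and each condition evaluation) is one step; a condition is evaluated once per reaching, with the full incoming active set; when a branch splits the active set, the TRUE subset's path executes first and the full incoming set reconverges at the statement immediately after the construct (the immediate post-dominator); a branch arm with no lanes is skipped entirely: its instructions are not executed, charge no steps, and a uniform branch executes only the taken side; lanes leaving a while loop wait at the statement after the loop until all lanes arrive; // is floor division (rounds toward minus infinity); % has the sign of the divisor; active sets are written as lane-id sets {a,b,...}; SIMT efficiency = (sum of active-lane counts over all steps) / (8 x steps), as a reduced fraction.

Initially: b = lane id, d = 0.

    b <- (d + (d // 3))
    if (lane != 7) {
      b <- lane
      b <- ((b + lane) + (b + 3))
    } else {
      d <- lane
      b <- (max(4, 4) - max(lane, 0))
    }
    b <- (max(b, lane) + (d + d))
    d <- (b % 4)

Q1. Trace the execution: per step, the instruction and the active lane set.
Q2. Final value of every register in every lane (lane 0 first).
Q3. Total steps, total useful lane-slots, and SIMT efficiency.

step 0: b <- (d + (d // 3))          {0,1,2,3,4,5,6,7}
step 1: eval (lane != 7)             {0,1,2,3,4,5,6,7}
step 2: b <- lane                    {0,1,2,3,4,5,6}
step 3: b <- ((b + lane) + (b + 3))  {0,1,2,3,4,5,6}
step 4: d <- lane                    {7}
step 5: b <- (max(4, 4) - max(lane, 0)) {7}
step 6: b <- (max(b, lane) + (d + d)) {0,1,2,3,4,5,6,7}
step 7: d <- (b % 4)                 {0,1,2,3,4,5,6,7}

Answer: 8 steps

b: 3,6,9,12,15,18,21,21
d: 3,2,1,0,3,2,1,1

steps = 8; useful = 48; efficiency = 48/64 = 3/4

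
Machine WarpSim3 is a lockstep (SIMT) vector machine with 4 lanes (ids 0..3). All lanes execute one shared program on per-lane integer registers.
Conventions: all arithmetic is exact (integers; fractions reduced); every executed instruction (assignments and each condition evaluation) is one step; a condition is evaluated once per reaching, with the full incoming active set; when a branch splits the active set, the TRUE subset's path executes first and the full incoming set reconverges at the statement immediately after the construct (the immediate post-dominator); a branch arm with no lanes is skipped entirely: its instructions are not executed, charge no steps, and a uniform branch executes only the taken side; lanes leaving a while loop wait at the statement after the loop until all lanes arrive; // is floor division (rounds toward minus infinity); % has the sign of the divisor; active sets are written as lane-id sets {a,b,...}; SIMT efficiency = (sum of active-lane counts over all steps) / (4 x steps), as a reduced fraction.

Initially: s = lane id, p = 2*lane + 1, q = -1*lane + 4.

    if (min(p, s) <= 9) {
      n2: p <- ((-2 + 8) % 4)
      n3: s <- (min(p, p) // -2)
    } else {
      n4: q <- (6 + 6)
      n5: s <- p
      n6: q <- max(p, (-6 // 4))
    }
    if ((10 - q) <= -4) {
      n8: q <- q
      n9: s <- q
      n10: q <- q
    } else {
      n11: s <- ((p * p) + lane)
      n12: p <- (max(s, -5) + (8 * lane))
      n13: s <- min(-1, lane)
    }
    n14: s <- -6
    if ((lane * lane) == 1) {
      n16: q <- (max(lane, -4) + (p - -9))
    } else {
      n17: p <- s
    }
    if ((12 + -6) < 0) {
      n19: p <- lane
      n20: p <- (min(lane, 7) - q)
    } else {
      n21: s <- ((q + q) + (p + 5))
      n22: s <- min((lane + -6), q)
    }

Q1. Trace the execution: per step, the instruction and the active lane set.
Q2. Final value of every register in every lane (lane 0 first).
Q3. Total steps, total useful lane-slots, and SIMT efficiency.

step 0: eval (min(p, s) <= 9)        {0,1,2,3}
step 1: p <- ((-2 + 8) % 4)          {0,1,2,3}
step 2: s <- (min(p, p) // -2)       {0,1,2,3}
step 3: eval ((10 - q) <= -4)        {0,1,2,3}
step 4: s <- ((p * p) + lane)        {0,1,2,3}
step 5: p <- (max(s, -5) + (8 * lane)) {0,1,2,3}
step 6: s <- min(-1, lane)           {0,1,2,3}
step 7: s <- -6                      {0,1,2,3}
step 8: eval ((lane * lane) == 1)    {0,1,2,3}
step 9: q <- (max(lane, -4) + (p - -9)) {1}
step 10: p <- s                       {0,2,3}
step 11: eval ((12 + -6) < 0)         {0,1,2,3}
step 12: s <- ((q + q) + (p + 5))     {0,1,2,3}
step 13: s <- min((lane + -6), q)     {0,1,2,3}

Answer: 14 steps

s: -6,-5,-4,-3
p: -6,13,-6,-6
q: 4,23,2,1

steps = 14; useful = 52; efficiency = 52/56 = 13/14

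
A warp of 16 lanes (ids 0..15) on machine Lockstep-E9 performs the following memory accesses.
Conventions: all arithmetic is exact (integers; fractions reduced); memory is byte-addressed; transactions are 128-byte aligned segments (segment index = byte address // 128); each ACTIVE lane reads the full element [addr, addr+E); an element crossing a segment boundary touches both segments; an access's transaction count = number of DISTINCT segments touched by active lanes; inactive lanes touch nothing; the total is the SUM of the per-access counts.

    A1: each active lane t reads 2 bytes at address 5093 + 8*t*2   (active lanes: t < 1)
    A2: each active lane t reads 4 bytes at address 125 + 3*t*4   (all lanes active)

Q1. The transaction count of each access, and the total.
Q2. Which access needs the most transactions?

A1: 1 transaction
A2: 3 transactions

Answer: 1,3; total 4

Answer: A2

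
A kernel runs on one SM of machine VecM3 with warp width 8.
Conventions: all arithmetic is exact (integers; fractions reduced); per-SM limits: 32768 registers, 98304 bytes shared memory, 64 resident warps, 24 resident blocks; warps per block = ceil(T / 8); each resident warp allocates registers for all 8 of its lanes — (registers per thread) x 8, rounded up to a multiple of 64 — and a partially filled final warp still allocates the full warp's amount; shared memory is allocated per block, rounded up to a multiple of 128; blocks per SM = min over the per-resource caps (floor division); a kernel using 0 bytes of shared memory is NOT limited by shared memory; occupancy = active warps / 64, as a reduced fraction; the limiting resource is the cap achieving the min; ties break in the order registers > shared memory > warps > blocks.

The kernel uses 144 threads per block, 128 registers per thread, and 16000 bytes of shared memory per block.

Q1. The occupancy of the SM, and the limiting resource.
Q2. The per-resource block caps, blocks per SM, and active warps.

Answer: occupancy 9/32, limited by registers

registers: 1 block
shared memory: 6 blocks
warps: 3 blocks
blocks: 24 blocks

Answer: 1 block, 18 active warps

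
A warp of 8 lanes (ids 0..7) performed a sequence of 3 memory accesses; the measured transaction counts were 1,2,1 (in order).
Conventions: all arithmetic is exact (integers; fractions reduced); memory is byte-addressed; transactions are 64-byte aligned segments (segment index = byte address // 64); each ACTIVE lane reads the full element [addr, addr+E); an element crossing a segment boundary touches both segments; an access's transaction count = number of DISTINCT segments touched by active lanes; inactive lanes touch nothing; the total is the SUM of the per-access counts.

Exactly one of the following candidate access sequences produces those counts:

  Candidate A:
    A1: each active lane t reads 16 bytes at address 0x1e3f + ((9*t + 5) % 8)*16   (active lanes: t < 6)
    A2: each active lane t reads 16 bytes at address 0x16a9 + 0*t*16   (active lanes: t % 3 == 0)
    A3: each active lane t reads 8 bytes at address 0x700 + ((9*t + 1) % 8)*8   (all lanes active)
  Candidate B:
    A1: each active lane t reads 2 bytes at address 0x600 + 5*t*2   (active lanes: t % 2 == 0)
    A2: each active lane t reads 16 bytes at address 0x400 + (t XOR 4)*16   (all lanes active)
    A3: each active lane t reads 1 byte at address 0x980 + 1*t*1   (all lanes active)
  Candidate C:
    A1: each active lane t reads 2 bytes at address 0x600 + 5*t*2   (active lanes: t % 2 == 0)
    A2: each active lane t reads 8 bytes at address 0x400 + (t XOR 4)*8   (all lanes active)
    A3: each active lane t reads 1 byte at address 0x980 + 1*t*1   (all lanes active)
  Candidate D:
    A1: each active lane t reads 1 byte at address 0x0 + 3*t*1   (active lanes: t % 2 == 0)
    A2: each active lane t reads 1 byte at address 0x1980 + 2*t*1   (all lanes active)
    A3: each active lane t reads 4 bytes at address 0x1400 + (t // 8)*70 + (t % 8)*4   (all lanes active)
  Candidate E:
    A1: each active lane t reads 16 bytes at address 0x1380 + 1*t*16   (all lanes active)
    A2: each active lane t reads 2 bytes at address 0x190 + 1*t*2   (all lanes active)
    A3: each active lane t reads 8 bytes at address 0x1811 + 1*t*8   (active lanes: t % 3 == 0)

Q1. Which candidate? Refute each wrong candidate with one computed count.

A: A1 gives 3 transactions, not 1
C: A2 gives 1 transaction, not 2
D: A2 gives 1 transaction, not 2
E: A1 gives 2 transactions, not 1
B: all counts match (1,2,1)

Answer: B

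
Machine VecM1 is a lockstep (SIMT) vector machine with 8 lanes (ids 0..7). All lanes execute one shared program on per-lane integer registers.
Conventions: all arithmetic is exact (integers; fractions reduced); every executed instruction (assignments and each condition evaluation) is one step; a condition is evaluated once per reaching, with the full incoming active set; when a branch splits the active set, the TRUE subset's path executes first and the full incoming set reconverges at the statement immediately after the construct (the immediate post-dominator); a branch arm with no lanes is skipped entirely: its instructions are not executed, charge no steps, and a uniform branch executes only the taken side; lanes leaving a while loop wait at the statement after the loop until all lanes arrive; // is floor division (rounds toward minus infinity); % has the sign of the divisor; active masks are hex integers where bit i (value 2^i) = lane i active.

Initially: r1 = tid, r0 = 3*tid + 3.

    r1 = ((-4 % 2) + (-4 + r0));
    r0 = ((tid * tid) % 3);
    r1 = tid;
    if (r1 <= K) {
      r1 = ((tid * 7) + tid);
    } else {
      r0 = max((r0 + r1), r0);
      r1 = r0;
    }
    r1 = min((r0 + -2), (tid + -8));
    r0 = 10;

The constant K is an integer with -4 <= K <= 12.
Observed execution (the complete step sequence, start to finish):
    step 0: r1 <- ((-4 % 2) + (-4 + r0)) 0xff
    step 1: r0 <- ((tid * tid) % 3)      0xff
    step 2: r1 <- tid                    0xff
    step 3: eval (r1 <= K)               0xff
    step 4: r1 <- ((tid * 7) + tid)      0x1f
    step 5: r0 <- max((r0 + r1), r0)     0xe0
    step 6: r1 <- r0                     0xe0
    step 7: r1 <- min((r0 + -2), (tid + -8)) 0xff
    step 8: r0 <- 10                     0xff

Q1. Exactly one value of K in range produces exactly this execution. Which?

Answer: K = 4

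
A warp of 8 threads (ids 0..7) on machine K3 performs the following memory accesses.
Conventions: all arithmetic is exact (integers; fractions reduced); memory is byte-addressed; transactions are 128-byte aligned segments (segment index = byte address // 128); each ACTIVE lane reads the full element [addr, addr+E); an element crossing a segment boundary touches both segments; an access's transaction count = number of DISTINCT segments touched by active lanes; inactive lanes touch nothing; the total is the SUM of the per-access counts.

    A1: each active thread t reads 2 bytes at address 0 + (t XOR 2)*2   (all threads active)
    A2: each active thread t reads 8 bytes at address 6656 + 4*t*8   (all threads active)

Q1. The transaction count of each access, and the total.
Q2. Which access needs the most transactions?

A1: 1 transaction
A2: 2 transactions

Answer: 1,2; total 3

Answer: A2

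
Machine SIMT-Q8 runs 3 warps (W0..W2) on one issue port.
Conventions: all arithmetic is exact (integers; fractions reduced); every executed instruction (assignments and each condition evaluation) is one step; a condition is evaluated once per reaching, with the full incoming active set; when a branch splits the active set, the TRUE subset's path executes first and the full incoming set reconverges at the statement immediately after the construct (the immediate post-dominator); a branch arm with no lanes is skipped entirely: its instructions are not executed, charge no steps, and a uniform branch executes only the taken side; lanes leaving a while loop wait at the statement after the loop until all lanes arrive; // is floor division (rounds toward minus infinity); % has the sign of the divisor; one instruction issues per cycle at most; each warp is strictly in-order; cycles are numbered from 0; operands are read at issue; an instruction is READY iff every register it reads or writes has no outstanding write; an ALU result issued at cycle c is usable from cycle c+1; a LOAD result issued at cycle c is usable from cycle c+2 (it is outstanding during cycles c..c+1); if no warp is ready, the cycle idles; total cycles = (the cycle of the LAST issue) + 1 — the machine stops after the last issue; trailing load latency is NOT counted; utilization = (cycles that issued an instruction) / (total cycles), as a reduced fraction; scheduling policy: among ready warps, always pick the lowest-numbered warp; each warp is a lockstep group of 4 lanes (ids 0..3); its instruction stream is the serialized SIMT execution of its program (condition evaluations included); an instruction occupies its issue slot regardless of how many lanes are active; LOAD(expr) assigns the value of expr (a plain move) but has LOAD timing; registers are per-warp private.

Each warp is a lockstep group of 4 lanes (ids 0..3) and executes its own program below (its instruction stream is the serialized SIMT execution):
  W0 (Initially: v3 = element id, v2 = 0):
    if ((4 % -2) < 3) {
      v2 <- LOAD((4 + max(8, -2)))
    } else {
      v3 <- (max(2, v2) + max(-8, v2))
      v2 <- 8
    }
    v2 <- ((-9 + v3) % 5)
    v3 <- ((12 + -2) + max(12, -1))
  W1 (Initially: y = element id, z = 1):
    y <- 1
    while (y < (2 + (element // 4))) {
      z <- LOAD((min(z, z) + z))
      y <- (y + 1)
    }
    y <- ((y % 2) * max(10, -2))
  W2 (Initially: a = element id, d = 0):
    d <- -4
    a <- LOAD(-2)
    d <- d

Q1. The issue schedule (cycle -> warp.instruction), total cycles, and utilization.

cycle 0: W0.I0
cycle 1: W0.I1
cycle 2: W1.I0
cycle 3: W0.I2
cycle 4: W0.I3
cycle 5: W1.I1
cycle 6: W1.I2
cycle 7: W1.I3
cycle 8: W1.I4
cycle 9: W1.I5
cycle 10: W2.I0
cycle 11: W2.I1
cycle 12: W2.I2

Answer: 13 cycles, utilization 1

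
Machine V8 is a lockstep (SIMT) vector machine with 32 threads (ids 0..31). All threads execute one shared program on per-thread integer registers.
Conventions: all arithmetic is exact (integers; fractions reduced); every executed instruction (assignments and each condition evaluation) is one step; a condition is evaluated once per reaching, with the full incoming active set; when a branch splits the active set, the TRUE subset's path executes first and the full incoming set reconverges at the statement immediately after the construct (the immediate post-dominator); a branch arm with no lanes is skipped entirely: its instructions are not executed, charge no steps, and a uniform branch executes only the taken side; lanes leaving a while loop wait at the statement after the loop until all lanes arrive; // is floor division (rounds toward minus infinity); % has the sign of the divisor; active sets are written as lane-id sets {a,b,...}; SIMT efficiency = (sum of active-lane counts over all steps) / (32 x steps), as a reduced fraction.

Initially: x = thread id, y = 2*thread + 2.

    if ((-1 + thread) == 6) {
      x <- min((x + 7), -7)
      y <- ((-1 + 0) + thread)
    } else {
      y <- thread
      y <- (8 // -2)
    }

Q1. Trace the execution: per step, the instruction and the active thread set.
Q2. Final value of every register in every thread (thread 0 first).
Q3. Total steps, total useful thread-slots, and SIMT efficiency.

step 0: eval ((-1 + thread) == 6)    {0,1,2,3,4,5,6,7,8,9,10,11,12,13,14,15,16,17,18,19,20,21,22,23,24,25,26,27,28,29,30,31}
step 1: x <- min((x + 7), -7)        {7}
step 2: y <- ((-1 + 0) + thread)     {7}
step 3: y <- thread                  {0,1,2,3,4,5,6,8,9,10,11,12,13,14,15,16,17,18,19,20,21,22,23,24,25,26,27,28,29,30,31}
step 4: y <- (8 // -2)               {0,1,2,3,4,5,6,8,9,10,11,12,13,14,15,16,17,18,19,20,21,22,23,24,25,26,27,28,29,30,31}

Answer: 5 steps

x: 0,1,2,3,4,5,6,-7,8,9,10,11,12,13,14,15,16,17,18,19,20,21,22,23,24,25,26,27,28,29,30,31
y: -4,-4,-4,-4,-4,-4,-4,6,-4,-4,-4,-4,-4,-4,-4,-4,-4,-4,-4,-4,-4,-4,-4,-4,-4,-4,-4,-4,-4,-4,-4,-4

steps = 5; useful = 96; efficiency = 96/160 = 3/5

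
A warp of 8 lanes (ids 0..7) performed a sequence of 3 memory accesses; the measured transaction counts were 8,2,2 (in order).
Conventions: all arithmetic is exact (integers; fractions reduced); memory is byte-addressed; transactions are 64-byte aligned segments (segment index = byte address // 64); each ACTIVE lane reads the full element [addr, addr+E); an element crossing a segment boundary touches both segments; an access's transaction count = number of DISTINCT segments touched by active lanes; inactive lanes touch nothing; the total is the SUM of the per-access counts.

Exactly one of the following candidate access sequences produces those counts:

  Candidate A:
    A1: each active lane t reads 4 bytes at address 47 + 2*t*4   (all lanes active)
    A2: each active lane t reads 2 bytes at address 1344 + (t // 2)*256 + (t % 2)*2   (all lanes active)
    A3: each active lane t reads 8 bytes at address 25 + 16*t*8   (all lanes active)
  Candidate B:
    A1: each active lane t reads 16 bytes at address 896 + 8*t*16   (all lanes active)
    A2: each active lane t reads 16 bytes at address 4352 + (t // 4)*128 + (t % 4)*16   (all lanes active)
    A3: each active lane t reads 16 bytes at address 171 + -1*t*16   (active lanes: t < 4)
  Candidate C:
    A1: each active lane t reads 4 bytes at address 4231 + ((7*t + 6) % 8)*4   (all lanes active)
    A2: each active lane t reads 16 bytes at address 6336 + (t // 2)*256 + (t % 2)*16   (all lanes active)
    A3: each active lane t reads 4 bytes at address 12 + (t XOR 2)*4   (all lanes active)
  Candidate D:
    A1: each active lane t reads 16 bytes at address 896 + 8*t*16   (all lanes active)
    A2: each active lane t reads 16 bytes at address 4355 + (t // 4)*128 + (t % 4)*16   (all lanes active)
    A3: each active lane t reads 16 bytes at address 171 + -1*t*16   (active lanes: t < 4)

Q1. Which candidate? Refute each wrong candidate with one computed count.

A: A1 gives 2 transactions, not 8
C: A1 gives 1 transaction, not 8
D: A2 gives 4 transactions, not 2
B: all counts match (8,2,2)

Answer: B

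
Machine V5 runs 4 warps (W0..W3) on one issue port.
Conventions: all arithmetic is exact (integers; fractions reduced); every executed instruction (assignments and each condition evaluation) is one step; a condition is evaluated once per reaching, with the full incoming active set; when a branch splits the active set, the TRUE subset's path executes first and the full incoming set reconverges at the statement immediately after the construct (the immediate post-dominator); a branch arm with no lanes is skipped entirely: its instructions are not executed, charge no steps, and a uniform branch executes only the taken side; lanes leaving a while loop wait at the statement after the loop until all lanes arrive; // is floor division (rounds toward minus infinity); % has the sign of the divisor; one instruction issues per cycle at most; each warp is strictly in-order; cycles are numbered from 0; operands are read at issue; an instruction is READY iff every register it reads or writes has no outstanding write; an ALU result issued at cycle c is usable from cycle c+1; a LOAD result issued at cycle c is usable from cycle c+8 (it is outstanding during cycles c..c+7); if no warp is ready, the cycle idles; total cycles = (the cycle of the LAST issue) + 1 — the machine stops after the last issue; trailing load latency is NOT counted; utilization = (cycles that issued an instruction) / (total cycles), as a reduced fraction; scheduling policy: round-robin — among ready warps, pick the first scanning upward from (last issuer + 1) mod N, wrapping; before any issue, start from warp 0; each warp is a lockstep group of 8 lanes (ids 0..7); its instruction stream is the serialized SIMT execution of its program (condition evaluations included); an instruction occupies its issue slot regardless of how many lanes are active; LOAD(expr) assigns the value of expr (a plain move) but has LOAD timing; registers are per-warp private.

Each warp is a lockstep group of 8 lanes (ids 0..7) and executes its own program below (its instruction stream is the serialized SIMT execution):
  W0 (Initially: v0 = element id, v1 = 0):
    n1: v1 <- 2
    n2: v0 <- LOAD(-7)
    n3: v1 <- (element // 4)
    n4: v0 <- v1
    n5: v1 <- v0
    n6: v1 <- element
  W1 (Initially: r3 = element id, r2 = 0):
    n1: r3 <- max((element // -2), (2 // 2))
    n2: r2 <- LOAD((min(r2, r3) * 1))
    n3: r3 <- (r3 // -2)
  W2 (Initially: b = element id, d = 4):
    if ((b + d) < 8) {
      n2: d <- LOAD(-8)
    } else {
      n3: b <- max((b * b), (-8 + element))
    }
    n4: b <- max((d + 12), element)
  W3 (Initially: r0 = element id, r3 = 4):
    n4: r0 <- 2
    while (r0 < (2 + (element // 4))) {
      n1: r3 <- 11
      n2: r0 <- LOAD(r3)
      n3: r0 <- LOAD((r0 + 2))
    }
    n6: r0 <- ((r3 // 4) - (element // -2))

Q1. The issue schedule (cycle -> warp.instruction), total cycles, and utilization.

cycle 0: W0.I0
cycle 1: W1.I0
cycle 2: W2.I0
cycle 3: W3.I0
cycle 4: W0.I1
cycle 5: W1.I1
cycle 6: W2.I1
cycle 7: W3.I1
cycle 8: W0.I2
cycle 9: W1.I2
cycle 10: W2.I2
cycle 11: W3.I2
cycle 12: W0.I3
cycle 13: W3.I3
cycle 14: W0.I4
cycle 15: W2.I3
cycle 16: W0.I5
cycle 17: idle
cycle 18: idle
cycle 19: idle
cycle 20: idle
cycle 21: W3.I4
cycle 22: idle
cycle 23: idle
cycle 24: idle
cycle 25: idle
cycle 26: idle
cycle 27: idle
cycle 28: idle
cycle 29: W3.I5
cycle 30: W3.I6

Answer: 31 cycles, utilization 20/31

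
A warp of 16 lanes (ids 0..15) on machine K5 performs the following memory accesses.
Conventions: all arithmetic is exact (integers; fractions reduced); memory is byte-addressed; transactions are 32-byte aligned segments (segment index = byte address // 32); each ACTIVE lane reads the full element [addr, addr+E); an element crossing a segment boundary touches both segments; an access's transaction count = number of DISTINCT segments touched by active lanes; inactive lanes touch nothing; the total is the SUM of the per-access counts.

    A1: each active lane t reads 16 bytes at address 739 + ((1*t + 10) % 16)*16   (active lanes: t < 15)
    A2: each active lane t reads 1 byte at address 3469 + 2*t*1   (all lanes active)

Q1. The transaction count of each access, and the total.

A1: 9 transactions
A2: 2 transactions

Answer: 9,2; total 11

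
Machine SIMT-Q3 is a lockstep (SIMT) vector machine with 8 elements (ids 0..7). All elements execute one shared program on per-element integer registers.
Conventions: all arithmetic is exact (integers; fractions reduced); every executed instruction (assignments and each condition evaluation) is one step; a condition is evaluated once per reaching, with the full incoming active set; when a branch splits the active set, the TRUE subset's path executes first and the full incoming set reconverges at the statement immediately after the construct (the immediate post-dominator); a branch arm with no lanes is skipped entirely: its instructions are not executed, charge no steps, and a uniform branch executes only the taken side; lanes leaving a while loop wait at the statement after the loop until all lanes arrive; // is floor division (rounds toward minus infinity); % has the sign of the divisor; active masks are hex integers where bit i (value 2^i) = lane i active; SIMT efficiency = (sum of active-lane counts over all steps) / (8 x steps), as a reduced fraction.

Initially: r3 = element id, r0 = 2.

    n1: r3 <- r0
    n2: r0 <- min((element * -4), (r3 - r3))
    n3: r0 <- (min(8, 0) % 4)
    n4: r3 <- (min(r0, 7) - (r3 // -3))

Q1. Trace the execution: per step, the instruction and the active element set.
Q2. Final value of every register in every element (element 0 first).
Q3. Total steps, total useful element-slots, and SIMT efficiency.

step 0: r3 <- r0                     0xff
step 1: r0 <- min((element * -4), (r3 - r3)) 0xff
step 2: r0 <- (min(8, 0) % 4)        0xff
step 3: r3 <- (min(r0, 7) - (r3 // -3)) 0xff

Answer: 4 steps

r3: 1,1,1,1,1,1,1,1
r0: 0,0,0,0,0,0,0,0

steps = 4; useful = 32; efficiency = 32/32 = 1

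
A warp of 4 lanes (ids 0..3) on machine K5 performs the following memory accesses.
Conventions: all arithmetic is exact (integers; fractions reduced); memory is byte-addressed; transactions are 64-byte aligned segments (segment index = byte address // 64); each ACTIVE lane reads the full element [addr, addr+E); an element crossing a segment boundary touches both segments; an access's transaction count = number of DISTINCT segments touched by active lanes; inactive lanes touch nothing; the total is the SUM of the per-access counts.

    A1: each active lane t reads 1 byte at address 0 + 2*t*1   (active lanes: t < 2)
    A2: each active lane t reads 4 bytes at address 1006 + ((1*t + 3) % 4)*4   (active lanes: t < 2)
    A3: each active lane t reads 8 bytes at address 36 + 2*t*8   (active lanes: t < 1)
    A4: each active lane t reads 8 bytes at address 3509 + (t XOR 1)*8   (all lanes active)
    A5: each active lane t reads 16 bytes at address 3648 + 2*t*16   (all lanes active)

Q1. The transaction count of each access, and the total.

A1: 1 transaction
A2: 1 transaction
A3: 1 transaction
A4: 2 transactions
A5: 2 transactions

Answer: 1,1,1,2,2; total 7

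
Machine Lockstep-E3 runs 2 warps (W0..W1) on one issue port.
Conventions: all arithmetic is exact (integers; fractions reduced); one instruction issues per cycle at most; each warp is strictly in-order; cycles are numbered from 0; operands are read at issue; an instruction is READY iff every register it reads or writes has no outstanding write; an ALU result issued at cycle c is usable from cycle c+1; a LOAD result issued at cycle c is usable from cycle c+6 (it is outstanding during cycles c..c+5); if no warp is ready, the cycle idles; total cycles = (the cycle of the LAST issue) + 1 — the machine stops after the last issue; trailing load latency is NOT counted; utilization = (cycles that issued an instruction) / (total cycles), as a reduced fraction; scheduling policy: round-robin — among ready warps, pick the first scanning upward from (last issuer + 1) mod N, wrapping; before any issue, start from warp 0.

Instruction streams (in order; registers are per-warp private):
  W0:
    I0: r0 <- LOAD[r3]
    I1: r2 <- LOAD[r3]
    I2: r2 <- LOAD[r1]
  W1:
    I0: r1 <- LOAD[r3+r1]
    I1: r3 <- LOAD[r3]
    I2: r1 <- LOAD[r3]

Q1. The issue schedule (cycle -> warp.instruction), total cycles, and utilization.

cycle 0: W0.I0
cycle 1: W1.I0
cycle 2: W0.I1
cycle 3: W1.I1
cycle 4: idle
cycle 5: idle
cycle 6: idle
cycle 7: idle
cycle 8: W0.I2
cycle 9: W1.I2

Answer: 10 cycles, utilization 3/5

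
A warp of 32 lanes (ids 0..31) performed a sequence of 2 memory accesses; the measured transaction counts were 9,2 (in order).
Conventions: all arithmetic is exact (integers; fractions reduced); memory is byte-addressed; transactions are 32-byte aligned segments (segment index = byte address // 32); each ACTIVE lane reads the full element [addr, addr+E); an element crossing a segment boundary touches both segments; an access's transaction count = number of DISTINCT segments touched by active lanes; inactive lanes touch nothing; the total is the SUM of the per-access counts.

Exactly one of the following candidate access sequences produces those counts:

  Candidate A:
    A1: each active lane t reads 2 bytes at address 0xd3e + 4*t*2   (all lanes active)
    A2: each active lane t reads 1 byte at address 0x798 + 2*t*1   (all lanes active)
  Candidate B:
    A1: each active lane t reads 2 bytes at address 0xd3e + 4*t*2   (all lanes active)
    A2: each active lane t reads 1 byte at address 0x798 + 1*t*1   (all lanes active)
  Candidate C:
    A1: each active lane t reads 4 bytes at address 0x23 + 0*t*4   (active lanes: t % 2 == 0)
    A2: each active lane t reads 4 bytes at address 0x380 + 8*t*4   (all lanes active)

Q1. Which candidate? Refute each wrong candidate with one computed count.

A: A2 gives 3 transactions, not 2
C: A1 gives 1 transaction, not 9
B: all counts match (9,2)

Answer: B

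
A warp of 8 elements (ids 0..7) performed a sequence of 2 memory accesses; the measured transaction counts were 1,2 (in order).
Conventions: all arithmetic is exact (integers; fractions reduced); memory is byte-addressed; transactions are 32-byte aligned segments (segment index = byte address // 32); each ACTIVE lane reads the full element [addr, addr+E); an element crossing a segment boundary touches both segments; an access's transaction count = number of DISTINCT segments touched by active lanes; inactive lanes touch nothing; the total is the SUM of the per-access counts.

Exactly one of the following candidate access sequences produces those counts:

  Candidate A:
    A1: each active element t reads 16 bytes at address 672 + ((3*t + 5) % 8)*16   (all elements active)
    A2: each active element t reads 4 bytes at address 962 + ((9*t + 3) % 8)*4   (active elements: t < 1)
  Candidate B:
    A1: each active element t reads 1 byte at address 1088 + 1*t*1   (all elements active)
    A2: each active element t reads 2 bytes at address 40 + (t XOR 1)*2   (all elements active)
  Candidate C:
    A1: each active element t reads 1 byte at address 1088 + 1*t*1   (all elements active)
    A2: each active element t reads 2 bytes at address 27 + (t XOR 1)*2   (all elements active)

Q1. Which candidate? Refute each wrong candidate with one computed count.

A: A1 gives 4 transactions, not 1
B: A2 gives 1 transaction, not 2
C: all counts match (1,2)

Answer: C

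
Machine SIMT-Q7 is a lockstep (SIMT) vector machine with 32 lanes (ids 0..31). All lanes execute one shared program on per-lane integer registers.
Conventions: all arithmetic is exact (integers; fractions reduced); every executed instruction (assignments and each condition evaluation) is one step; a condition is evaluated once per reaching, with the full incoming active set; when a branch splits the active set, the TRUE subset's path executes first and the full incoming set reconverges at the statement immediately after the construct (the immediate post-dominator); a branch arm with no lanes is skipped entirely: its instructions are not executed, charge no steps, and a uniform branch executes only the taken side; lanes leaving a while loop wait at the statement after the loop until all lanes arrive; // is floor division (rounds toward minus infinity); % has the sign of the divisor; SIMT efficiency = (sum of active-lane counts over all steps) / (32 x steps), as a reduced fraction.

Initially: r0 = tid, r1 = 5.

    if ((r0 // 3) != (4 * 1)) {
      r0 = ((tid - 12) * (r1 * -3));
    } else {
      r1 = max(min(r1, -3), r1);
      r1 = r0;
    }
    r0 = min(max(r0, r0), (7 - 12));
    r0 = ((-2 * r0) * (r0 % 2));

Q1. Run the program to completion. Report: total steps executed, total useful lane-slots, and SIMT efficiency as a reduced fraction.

Answer: 6 steps, 131 useful, 131/192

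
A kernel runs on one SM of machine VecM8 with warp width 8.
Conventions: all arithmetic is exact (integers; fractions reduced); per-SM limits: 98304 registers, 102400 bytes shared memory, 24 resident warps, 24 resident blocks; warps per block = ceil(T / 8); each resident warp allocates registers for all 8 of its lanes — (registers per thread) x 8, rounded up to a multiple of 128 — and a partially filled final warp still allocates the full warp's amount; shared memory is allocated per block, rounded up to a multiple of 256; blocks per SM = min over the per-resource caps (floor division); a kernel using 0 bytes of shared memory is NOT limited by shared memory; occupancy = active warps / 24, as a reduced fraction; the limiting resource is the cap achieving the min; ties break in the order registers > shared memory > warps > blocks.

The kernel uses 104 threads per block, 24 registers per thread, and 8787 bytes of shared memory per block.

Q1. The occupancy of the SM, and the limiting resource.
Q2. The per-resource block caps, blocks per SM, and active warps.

Answer: occupancy 13/24, limited by warps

registers: 29 blocks
shared memory: 11 blocks
warps: 1 block
blocks: 24 blocks

Answer: 1 block, 13 active warps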